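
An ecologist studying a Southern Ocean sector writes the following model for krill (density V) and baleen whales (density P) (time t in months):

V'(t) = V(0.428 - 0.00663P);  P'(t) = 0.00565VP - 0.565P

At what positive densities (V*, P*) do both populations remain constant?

V* ≈ 100, P* ≈ 64.6

Set dP/dt = 0 with P > 0: 0.00565V - 0.565 = 0, so V* = 0.565/0.00565 = 100.
Set dV/dt = 0 with V > 0: 0.428 - 0.00663P = 0, so P* = 0.428/0.00663 = 64.6.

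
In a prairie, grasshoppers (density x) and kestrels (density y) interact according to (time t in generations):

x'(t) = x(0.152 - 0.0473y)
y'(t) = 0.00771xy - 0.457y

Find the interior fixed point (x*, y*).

x* ≈ 59.3, y* ≈ 3.21

Set dy/dt = 0 with y > 0: 0.00771x - 0.457 = 0, so x* = 0.457/0.00771 = 59.3.
Set dx/dt = 0 with x > 0: 0.152 - 0.0473y = 0, so y* = 0.152/0.0473 = 3.21.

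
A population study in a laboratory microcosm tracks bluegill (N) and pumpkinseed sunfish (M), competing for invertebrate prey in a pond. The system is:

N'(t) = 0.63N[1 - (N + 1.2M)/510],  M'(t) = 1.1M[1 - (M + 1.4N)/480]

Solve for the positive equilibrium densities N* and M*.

Setting both brackets to zero gives the nullclines N + 1.2M = 510 and 1.4N + M = 480.
Substituting M = 480 - 1.4N into the first: N(1 - 1.2·1.4) = 510 - 1.2·480.
So N* = -66/-0.68 = 97.1, and then M* = 480 - 1.4·97.1 = 344.

N* ≈ 97.1, M* ≈ 344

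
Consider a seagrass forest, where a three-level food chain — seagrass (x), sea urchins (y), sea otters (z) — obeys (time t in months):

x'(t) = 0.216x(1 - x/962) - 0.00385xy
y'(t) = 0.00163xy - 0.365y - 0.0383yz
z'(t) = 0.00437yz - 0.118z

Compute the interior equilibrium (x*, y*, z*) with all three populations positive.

From dz/dt = 0: 0.00437y* = 0.118, so y* = 27.
From dx/dt = 0: 0.216(1 - x*/962) = 0.00385·27, giving x* = 962·(1 - 0.481) = 499.
From dy/dt = 0: 0.00163·499 - 0.365 = 0.0383z*, so z* = 0.448/0.0383 = 11.7.

x* ≈ 499, y* ≈ 27, z* ≈ 11.7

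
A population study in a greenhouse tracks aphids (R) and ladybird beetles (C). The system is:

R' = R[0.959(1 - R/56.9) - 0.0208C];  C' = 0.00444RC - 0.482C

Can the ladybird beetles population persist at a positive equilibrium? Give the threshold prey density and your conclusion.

Threshold R = 109; K < 109, so no, the predator goes extinct.

The predator equation gives dC/dt > 0 only when R > 0.482/0.00444 = 109.
Without the predator, R → K = 56.9. Since 56.9 < 109, the predator cannot invade.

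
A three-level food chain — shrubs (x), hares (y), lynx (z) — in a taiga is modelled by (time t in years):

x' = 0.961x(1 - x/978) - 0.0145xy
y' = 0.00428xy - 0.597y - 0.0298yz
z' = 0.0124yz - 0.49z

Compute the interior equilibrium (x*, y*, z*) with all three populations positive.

From dz/dt = 0: 0.0124y* = 0.49, so y* = 39.5.
From dx/dt = 0: 0.961(1 - x*/978) = 0.0145·39.5, giving x* = 978·(1 - 0.596) = 395.
From dy/dt = 0: 0.00428·395 - 0.597 = 0.0298z*, so z* = 1.09/0.0298 = 36.7.

x* ≈ 395, y* ≈ 39.5, z* ≈ 36.7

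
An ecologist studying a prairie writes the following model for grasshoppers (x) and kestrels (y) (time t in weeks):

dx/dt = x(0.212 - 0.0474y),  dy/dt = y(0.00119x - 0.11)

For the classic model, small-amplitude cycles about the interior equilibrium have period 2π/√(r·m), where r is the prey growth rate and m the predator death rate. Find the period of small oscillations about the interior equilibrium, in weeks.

Here r = 0.212 and m = 0.11, so r·m = 0.0233.
ω = √0.0233 = 0.153 per week, hence T = 2π/ω ≈ 41.1 weeks.

T ≈ 41.1 weeks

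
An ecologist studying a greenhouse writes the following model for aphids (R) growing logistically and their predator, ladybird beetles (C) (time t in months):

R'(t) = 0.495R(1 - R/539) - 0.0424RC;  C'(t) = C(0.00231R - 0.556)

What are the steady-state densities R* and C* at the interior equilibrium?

From dC/dt = 0 with C > 0: 0.00231R* = 0.556, so R* = 241.
Substitute into dR/dt = 0: 0.495(1 - 241/539) = 0.0424C*.
The bracket is 0.553, giving C* = 0.274/0.0424 = 6.46.

R* ≈ 241, C* ≈ 6.46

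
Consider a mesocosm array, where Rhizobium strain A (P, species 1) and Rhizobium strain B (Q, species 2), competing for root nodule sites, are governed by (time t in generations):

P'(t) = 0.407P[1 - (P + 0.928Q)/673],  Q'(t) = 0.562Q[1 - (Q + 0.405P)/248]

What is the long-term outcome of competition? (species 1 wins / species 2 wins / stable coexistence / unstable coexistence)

species 1 excludes species 2

Compare the nullcline intercepts: K1/α12 = 673/0.928 = 725 > K2 = 248; K2/α21 = 248/0.405 = 612 < K1 = 673.
Since the inequalities point opposite ways, species 1 can invade but species 2 cannot.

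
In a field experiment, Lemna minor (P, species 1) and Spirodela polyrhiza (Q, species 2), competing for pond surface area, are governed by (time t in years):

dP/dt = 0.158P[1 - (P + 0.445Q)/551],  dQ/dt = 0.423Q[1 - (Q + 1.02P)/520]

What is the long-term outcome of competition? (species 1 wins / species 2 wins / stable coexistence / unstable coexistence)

species 1 excludes species 2

Compare the nullcline intercepts: K1/α12 = 551/0.445 = 1240 > K2 = 520; K2/α21 = 520/1.02 = 510 < K1 = 551.
Since the inequalities point opposite ways, species 1 can invade but species 2 cannot.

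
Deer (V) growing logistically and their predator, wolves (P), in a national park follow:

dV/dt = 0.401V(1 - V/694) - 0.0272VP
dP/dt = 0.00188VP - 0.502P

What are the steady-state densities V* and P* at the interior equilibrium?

V* ≈ 267, P* ≈ 9.07

From dP/dt = 0 with P > 0: 0.00188V* = 0.502, so V* = 267.
Substitute into dV/dt = 0: 0.401(1 - 267/694) = 0.0272P*.
The bracket is 0.615, giving P* = 0.247/0.0272 = 9.07.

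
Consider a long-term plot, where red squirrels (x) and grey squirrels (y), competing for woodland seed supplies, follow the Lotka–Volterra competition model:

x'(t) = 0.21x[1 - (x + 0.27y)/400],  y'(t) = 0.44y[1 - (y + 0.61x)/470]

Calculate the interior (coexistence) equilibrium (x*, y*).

x* ≈ 327, y* ≈ 271

Setting both brackets to zero gives the nullclines x + 0.27y = 400 and 0.61x + y = 470.
Substituting y = 470 - 0.61x into the first: x(1 - 0.27·0.61) = 400 - 0.27·470.
So x* = 273/0.835 = 327, and then y* = 470 - 0.61·327 = 271.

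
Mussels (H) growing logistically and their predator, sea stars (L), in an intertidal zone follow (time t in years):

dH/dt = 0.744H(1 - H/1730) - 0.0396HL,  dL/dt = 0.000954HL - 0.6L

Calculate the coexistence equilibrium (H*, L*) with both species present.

From dL/dt = 0 with L > 0: 0.000954H* = 0.6, so H* = 629.
Substitute into dH/dt = 0: 0.744(1 - 629/1730) = 0.0396L*.
The bracket is 0.636, giving L* = 0.474/0.0396 = 12.

H* ≈ 629, L* ≈ 12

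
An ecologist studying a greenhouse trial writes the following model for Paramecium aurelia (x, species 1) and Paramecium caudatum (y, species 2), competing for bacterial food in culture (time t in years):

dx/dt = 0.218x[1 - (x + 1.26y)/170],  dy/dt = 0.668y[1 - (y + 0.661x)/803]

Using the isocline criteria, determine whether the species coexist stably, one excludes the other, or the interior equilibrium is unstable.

species 2 excludes species 1

Compare the nullcline intercepts: K1/α12 = 170/1.26 = 135 < K2 = 803; K2/α21 = 803/0.661 = 1210 > K1 = 170.
Since the inequalities point opposite ways, species 2 can invade but species 1 cannot.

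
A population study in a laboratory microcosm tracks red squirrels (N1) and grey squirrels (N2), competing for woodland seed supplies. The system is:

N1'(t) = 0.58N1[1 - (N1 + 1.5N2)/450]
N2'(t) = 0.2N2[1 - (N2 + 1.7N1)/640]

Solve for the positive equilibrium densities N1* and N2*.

N1* ≈ 329, N2* ≈ 80.6

Setting both brackets to zero gives the nullclines N1 + 1.5N2 = 450 and 1.7N1 + N2 = 640.
Substituting N2 = 640 - 1.7N1 into the first: N1(1 - 1.5·1.7) = 450 - 1.5·640.
So N1* = -510/-1.55 = 329, and then N2* = 640 - 1.7·329 = 80.6.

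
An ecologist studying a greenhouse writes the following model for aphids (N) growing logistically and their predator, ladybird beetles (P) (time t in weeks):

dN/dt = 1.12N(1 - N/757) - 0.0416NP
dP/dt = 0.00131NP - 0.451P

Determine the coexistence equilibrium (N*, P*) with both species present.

From dP/dt = 0 with P > 0: 0.00131N* = 0.451, so N* = 344.
Substitute into dN/dt = 0: 1.12(1 - 344/757) = 0.0416P*.
The bracket is 0.545, giving P* = 0.611/0.0416 = 14.7.

N* ≈ 344, P* ≈ 14.7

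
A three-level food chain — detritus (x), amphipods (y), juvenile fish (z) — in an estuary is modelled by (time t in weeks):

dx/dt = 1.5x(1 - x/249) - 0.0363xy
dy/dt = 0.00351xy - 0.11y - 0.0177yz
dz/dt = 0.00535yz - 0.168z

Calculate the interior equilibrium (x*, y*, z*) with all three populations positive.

x* ≈ 59.8, y* ≈ 31.4, z* ≈ 5.64

From dz/dt = 0: 0.00535y* = 0.168, so y* = 31.4.
From dx/dt = 0: 1.5(1 - x*/249) = 0.0363·31.4, giving x* = 249·(1 - 0.76) = 59.8.
From dy/dt = 0: 0.00351·59.8 - 0.11 = 0.0177z*, so z* = 0.0998/0.0177 = 5.64.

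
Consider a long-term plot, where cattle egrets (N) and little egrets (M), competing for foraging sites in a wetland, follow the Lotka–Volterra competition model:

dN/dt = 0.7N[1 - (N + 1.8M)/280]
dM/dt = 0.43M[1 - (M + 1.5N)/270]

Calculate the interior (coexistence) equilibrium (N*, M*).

Setting both brackets to zero gives the nullclines N + 1.8M = 280 and 1.5N + M = 270.
Substituting M = 270 - 1.5N into the first: N(1 - 1.8·1.5) = 280 - 1.8·270.
So N* = -206/-1.7 = 121, and then M* = 270 - 1.5·121 = 88.2.

N* ≈ 121, M* ≈ 88.2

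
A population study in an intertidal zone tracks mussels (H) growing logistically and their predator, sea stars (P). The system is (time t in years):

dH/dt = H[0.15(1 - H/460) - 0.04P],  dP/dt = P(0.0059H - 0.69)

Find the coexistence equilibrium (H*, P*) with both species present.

H* ≈ 117, P* ≈ 2.8

From dP/dt = 0 with P > 0: 0.0059H* = 0.69, so H* = 117.
Substitute into dH/dt = 0: 0.15(1 - 117/460) = 0.04P*.
The bracket is 0.746, giving P* = 0.112/0.04 = 2.8.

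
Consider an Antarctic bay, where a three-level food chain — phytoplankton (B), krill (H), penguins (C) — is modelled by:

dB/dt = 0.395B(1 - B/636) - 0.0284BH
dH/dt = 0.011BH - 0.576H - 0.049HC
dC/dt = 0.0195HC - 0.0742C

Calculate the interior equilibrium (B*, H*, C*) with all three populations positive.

From dC/dt = 0: 0.0195H* = 0.0742, so H* = 3.81.
From dB/dt = 0: 0.395(1 - B*/636) = 0.0284·3.81, giving B* = 636·(1 - 0.274) = 462.
From dH/dt = 0: 0.011·462 - 0.576 = 0.049C*, so C* = 4.51/0.049 = 92.

B* ≈ 462, H* ≈ 3.81, C* ≈ 92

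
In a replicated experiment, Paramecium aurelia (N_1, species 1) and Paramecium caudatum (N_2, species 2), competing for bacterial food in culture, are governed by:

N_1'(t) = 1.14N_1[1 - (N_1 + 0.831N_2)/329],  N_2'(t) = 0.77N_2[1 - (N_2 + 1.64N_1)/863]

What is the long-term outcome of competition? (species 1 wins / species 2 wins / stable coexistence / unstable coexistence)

Compare the nullcline intercepts: K1/α12 = 329/0.831 = 396 < K2 = 863; K2/α21 = 863/1.64 = 526 > K1 = 329.
Since the inequalities point opposite ways, species 2 can invade but species 1 cannot.

species 2 excludes species 1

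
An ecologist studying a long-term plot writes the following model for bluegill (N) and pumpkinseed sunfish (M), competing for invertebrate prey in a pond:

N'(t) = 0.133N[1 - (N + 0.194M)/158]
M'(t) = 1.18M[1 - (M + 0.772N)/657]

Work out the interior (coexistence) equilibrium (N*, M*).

Setting both brackets to zero gives the nullclines N + 0.194M = 158 and 0.772N + M = 657.
Substituting M = 657 - 0.772N into the first: N(1 - 0.194·0.772) = 158 - 0.194·657.
So N* = 30.5/0.85 = 35.9, and then M* = 657 - 0.772·35.9 = 629.

N* ≈ 35.9, M* ≈ 629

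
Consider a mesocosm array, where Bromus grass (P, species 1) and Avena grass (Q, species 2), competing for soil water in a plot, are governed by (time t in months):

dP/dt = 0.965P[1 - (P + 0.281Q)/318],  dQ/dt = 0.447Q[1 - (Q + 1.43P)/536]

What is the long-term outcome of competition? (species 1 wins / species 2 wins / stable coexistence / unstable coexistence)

Compare the nullcline intercepts: K1/α12 = 318/0.281 = 1130 > K2 = 536; K2/α21 = 536/1.43 = 375 > K1 = 318.
Since both inequalities hold, each species can invade when rare, so the interior equilibrium is stable.

stable coexistence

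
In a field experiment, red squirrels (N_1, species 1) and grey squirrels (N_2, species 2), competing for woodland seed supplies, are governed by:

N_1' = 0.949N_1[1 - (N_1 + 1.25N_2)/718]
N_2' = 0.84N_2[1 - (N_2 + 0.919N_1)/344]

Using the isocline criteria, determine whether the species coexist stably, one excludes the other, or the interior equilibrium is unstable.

species 1 excludes species 2

Compare the nullcline intercepts: K1/α12 = 718/1.25 = 574 > K2 = 344; K2/α21 = 344/0.919 = 374 < K1 = 718.
Since the inequalities point opposite ways, species 1 can invade but species 2 cannot.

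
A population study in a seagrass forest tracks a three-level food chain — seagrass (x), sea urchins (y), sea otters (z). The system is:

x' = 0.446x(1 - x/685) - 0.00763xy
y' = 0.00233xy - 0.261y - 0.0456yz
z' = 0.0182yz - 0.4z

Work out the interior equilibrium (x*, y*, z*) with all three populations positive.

x* ≈ 427, y* ≈ 22, z* ≈ 16.1

From dz/dt = 0: 0.0182y* = 0.4, so y* = 22.
From dx/dt = 0: 0.446(1 - x*/685) = 0.00763·22, giving x* = 685·(1 - 0.376) = 427.
From dy/dt = 0: 0.00233·427 - 0.261 = 0.0456z*, so z* = 0.735/0.0456 = 16.1.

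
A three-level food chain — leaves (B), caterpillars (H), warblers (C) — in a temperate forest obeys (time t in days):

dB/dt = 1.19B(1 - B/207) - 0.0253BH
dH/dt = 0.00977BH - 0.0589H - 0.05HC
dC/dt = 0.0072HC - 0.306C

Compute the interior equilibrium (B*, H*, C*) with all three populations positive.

From dC/dt = 0: 0.0072H* = 0.306, so H* = 42.5.
From dB/dt = 0: 1.19(1 - B*/207) = 0.0253·42.5, giving B* = 207·(1 - 0.904) = 20.
From dH/dt = 0: 0.00977·20 - 0.0589 = 0.05C*, so C* = 0.136/0.05 = 2.72.

B* ≈ 20, H* ≈ 42.5, C* ≈ 2.72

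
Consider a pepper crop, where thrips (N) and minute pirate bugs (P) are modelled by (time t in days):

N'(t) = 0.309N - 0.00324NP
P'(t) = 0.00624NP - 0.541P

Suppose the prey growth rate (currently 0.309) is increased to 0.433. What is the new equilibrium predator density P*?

P* ≈ 134

At the interior fixed point, setting dN/dt = 0 with N > 0 fixes P* = (prey growth rate)/(NP coefficient) — independent of the other coefficients.
With the change, P* = 0.433/0.00324 = 134; it rises from 95.4.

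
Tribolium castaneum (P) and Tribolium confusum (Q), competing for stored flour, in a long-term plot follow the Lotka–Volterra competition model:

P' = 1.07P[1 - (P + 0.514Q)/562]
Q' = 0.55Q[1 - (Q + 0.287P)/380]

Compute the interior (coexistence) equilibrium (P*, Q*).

Setting both brackets to zero gives the nullclines P + 0.514Q = 562 and 0.287P + Q = 380.
Substituting Q = 380 - 0.287P into the first: P(1 - 0.514·0.287) = 562 - 0.514·380.
So P* = 367/0.852 = 430, and then Q* = 380 - 0.287·430 = 257.

P* ≈ 430, Q* ≈ 257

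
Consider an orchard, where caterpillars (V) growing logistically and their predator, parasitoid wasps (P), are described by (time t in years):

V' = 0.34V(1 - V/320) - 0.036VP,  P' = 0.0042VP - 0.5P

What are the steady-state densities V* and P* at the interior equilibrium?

From dP/dt = 0 with P > 0: 0.0042V* = 0.5, so V* = 119.
Substitute into dV/dt = 0: 0.34(1 - 119/320) = 0.036P*.
The bracket is 0.628, giving P* = 0.214/0.036 = 5.93.

V* ≈ 119, P* ≈ 5.93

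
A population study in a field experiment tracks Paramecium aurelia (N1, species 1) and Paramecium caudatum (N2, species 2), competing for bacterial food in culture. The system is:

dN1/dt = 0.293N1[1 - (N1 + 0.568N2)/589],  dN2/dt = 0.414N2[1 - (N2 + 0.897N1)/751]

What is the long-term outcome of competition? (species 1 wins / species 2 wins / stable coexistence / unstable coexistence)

Compare the nullcline intercepts: K1/α12 = 589/0.568 = 1040 > K2 = 751; K2/α21 = 751/0.897 = 837 > K1 = 589.
Since both inequalities hold, each species can invade when rare, so the interior equilibrium is stable.

stable coexistence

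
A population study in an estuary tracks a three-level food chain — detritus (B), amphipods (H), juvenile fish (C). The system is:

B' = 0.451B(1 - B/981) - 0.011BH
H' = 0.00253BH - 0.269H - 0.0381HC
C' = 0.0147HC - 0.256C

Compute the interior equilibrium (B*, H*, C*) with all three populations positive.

From dC/dt = 0: 0.0147H* = 0.256, so H* = 17.4.
From dB/dt = 0: 0.451(1 - B*/981) = 0.011·17.4, giving B* = 981·(1 - 0.425) = 564.
From dH/dt = 0: 0.00253·564 - 0.269 = 0.0381C*, so C* = 1.16/0.0381 = 30.4.

B* ≈ 564, H* ≈ 17.4, C* ≈ 30.4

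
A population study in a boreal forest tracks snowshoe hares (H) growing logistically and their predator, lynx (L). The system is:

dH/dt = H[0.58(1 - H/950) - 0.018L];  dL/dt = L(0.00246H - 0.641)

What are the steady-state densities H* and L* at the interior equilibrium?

From dL/dt = 0 with L > 0: 0.00246H* = 0.641, so H* = 261.
Substitute into dH/dt = 0: 0.58(1 - 261/950) = 0.018L*.
The bracket is 0.726, giving L* = 0.421/0.018 = 23.4.

H* ≈ 261, L* ≈ 23.4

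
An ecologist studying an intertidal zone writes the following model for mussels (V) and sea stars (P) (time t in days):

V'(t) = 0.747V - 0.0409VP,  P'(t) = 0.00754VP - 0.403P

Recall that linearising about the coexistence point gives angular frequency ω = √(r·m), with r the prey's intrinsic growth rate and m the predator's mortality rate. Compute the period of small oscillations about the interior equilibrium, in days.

Here r = 0.747 and m = 0.403, so r·m = 0.301.
ω = √0.301 = 0.549 per day, hence T = 2π/ω ≈ 11.5 days.

T ≈ 11.5 days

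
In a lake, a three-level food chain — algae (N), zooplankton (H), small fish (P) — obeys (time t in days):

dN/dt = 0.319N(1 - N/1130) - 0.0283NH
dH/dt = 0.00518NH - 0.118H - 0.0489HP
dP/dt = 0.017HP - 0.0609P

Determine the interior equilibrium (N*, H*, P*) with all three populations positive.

From dP/dt = 0: 0.017H* = 0.0609, so H* = 3.58.
From dN/dt = 0: 0.319(1 - N*/1130) = 0.0283·3.58, giving N* = 1130·(1 - 0.318) = 771.
From dH/dt = 0: 0.00518·771 - 0.118 = 0.0489P*, so P* = 3.88/0.0489 = 79.2.

N* ≈ 771, H* ≈ 3.58, P* ≈ 79.2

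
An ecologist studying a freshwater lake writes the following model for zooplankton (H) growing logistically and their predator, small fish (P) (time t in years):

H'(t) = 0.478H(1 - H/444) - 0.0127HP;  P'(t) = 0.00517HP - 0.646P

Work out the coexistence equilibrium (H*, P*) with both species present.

H* ≈ 125, P* ≈ 27

From dP/dt = 0 with P > 0: 0.00517H* = 0.646, so H* = 125.
Substitute into dH/dt = 0: 0.478(1 - 125/444) = 0.0127P*.
The bracket is 0.719, giving P* = 0.343/0.0127 = 27.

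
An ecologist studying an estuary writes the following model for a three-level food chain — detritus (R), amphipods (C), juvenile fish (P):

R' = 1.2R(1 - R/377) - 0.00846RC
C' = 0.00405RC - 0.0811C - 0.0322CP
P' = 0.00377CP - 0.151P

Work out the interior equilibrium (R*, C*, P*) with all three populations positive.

From dP/dt = 0: 0.00377C* = 0.151, so C* = 40.1.
From dR/dt = 0: 1.2(1 - R*/377) = 0.00846·40.1, giving R* = 377·(1 - 0.282) = 271.
From dC/dt = 0: 0.00405·271 - 0.0811 = 0.0322P*, so P* = 1.01/0.0322 = 31.5.

R* ≈ 271, C* ≈ 40.1, P* ≈ 31.5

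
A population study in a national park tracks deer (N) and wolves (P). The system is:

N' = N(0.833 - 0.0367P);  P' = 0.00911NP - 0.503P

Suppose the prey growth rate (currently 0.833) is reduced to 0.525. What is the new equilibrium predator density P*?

At the interior fixed point, setting dN/dt = 0 with N > 0 fixes P* = (prey growth rate)/(NP coefficient) — independent of the other coefficients.
With the change, P* = 0.525/0.0367 = 14.3; it falls from 22.7.

P* ≈ 14.3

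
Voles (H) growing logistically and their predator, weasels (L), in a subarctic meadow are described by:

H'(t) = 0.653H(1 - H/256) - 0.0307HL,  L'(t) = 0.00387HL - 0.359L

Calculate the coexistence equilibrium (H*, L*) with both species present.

From dL/dt = 0 with L > 0: 0.00387H* = 0.359, so H* = 92.8.
Substitute into dH/dt = 0: 0.653(1 - 92.8/256) = 0.0307L*.
The bracket is 0.638, giving L* = 0.416/0.0307 = 13.6.

H* ≈ 92.8, L* ≈ 13.6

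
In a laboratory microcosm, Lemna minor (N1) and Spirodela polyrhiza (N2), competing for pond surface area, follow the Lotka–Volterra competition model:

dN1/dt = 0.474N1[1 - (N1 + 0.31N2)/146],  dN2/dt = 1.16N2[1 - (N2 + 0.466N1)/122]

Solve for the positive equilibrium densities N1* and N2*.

N1* ≈ 126, N2* ≈ 63.1

Setting both brackets to zero gives the nullclines N1 + 0.31N2 = 146 and 0.466N1 + N2 = 122.
Substituting N2 = 122 - 0.466N1 into the first: N1(1 - 0.31·0.466) = 146 - 0.31·122.
So N1* = 108/0.856 = 126, and then N2* = 122 - 0.466·126 = 63.1.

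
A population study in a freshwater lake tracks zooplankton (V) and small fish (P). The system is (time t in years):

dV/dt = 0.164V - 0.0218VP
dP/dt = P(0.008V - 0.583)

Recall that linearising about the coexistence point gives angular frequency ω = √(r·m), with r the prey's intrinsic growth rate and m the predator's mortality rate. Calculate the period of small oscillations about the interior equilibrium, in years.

T ≈ 20.3 years

Here r = 0.164 and m = 0.583, so r·m = 0.0956.
ω = √0.0956 = 0.309 per year, hence T = 2π/ω ≈ 20.3 years.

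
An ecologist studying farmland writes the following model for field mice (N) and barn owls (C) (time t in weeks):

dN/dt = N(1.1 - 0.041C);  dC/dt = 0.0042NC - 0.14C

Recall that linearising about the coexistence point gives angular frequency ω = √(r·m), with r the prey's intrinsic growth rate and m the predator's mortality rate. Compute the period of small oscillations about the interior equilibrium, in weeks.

T ≈ 16 weeks

Here r = 1.1 and m = 0.14, so r·m = 0.154.
ω = √0.154 = 0.392 per week, hence T = 2π/ω ≈ 16 weeks.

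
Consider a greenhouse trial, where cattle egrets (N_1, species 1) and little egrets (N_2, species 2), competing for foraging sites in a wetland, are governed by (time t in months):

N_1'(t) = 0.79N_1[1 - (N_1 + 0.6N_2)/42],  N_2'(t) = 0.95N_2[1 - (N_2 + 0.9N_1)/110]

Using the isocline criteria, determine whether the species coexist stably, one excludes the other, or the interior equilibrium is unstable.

Compare the nullcline intercepts: K1/α12 = 42/0.6 = 70 < K2 = 110; K2/α21 = 110/0.9 = 122 > K1 = 42.
Since the inequalities point opposite ways, species 2 can invade but species 1 cannot.

species 2 excludes species 1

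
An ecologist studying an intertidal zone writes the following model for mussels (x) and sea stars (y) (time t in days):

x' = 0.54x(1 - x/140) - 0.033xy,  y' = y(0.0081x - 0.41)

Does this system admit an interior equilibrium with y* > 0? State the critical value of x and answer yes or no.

The predator equation gives dy/dt > 0 only when x > 0.41/0.0081 = 50.6.
Without the predator, x → K = 140. Since 140 > 50.6, the predator can invade and persist.

Threshold x = 50.6; K > 50.6, so yes, the predator persists.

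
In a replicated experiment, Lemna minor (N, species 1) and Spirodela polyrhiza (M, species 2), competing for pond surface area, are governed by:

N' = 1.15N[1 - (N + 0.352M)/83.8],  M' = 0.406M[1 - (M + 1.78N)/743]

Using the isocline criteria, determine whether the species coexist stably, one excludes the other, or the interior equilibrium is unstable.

Compare the nullcline intercepts: K1/α12 = 83.8/0.352 = 238 < K2 = 743; K2/α21 = 743/1.78 = 417 > K1 = 83.8.
Since the inequalities point opposite ways, species 2 can invade but species 1 cannot.

species 2 excludes species 1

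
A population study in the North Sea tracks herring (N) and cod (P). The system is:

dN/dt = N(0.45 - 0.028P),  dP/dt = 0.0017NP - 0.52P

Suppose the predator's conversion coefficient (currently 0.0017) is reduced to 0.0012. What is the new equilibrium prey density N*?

At the interior fixed point, setting dP/dt = 0 with P > 0 fixes N* = (predator death rate)/(NP coefficient) — independent of the other coefficients.
With the change, N* = 0.52/0.0012 = 433; it rises from 306.

N* ≈ 433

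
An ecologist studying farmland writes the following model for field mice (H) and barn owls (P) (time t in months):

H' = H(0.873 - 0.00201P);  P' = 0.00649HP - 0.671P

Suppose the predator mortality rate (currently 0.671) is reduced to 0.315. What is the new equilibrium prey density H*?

At the interior fixed point, setting dP/dt = 0 with P > 0 fixes H* = (predator death rate)/(HP coefficient) — independent of the other coefficients.
With the change, H* = 0.315/0.00649 = 48.5; it falls from 103.

H* ≈ 48.5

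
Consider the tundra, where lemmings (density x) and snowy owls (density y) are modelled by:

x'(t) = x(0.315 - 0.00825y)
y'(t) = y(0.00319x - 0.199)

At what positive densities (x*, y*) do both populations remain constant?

Set dy/dt = 0 with y > 0: 0.00319x - 0.199 = 0, so x* = 0.199/0.00319 = 62.4.
Set dx/dt = 0 with x > 0: 0.315 - 0.00825y = 0, so y* = 0.315/0.00825 = 38.2.

x* ≈ 62.4, y* ≈ 38.2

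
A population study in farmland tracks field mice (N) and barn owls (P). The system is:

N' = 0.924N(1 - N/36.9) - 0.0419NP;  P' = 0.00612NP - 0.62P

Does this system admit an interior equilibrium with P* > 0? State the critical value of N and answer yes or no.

The predator equation gives dP/dt > 0 only when N > 0.62/0.00612 = 101.
Without the predator, N → K = 36.9. Since 36.9 < 101, the predator cannot invade.

Threshold N = 101; K < 101, so no, the predator goes extinct.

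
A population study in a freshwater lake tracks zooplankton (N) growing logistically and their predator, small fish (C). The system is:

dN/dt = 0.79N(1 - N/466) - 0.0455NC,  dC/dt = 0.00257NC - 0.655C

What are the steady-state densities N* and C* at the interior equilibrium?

From dC/dt = 0 with C > 0: 0.00257N* = 0.655, so N* = 255.
Substitute into dN/dt = 0: 0.79(1 - 255/466) = 0.0455C*.
The bracket is 0.453, giving C* = 0.358/0.0455 = 7.87.

N* ≈ 255, C* ≈ 7.87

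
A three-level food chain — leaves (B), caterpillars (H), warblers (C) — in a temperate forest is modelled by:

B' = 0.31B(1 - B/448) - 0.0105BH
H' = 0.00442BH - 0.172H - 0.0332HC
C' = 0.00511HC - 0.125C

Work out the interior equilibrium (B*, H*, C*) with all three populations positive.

B* ≈ 76.8, H* ≈ 24.5, C* ≈ 5.05

From dC/dt = 0: 0.00511H* = 0.125, so H* = 24.5.
From dB/dt = 0: 0.31(1 - B*/448) = 0.0105·24.5, giving B* = 448·(1 - 0.829) = 76.8.
From dH/dt = 0: 0.00442·76.8 - 0.172 = 0.0332C*, so C* = 0.168/0.0332 = 5.05.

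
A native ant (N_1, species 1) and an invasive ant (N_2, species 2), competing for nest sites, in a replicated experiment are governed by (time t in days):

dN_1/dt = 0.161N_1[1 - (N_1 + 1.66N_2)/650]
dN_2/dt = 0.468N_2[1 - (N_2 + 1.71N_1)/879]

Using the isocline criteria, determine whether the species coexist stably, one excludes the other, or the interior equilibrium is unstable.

Compare the nullcline intercepts: K1/α12 = 650/1.66 = 392 < K2 = 879; K2/α21 = 879/1.71 = 514 < K1 = 650.
Since both are reversed, neither can invade when rare; the interior point is a saddle.

unstable coexistence (outcome depends on initial conditions)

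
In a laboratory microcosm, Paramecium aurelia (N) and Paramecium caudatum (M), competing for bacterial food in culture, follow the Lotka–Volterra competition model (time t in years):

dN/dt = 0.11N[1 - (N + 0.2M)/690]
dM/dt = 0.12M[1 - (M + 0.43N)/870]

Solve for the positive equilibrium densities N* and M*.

Setting both brackets to zero gives the nullclines N + 0.2M = 690 and 0.43N + M = 870.
Substituting M = 870 - 0.43N into the first: N(1 - 0.2·0.43) = 690 - 0.2·870.
So N* = 516/0.914 = 565, and then M* = 870 - 0.43·565 = 627.

N* ≈ 565, M* ≈ 627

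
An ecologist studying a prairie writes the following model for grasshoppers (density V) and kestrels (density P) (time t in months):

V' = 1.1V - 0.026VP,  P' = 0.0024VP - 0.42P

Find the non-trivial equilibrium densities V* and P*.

Set dP/dt = 0 with P > 0: 0.0024V - 0.42 = 0, so V* = 0.42/0.0024 = 175.
Set dV/dt = 0 with V > 0: 1.1 - 0.026P = 0, so P* = 1.1/0.026 = 42.3.

V* ≈ 175, P* ≈ 42.3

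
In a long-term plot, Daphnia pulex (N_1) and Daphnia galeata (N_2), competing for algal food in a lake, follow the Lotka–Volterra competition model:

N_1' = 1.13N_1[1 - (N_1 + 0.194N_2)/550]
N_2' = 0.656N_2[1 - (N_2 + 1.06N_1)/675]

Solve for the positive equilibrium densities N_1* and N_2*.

Setting both brackets to zero gives the nullclines N_1 + 0.194N_2 = 550 and 1.06N_1 + N_2 = 675.
Substituting N_2 = 675 - 1.06N_1 into the first: N_1(1 - 0.194·1.06) = 550 - 0.194·675.
So N_1* = 419/0.794 = 528, and then N_2* = 675 - 1.06·528 = 116.

N_1* ≈ 528, N_2* ≈ 116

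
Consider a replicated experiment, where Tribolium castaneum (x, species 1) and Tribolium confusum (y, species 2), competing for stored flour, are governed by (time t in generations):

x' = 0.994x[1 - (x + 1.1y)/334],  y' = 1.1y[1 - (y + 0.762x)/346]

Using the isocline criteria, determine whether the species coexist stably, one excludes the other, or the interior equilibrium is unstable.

Compare the nullcline intercepts: K1/α12 = 334/1.1 = 304 < K2 = 346; K2/α21 = 346/0.762 = 454 > K1 = 334.
Since the inequalities point opposite ways, species 2 can invade but species 1 cannot.

species 2 excludes species 1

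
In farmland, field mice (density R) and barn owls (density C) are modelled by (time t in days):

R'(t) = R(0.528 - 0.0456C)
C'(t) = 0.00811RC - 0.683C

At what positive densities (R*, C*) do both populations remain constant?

Set dC/dt = 0 with C > 0: 0.00811R - 0.683 = 0, so R* = 0.683/0.00811 = 84.2.
Set dR/dt = 0 with R > 0: 0.528 - 0.0456C = 0, so C* = 0.528/0.0456 = 11.6.

R* ≈ 84.2, C* ≈ 11.6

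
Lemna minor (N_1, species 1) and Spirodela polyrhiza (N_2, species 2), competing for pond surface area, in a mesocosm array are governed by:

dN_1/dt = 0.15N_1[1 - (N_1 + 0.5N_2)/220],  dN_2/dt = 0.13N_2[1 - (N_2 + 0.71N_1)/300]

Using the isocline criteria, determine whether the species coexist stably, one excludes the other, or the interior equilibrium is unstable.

Compare the nullcline intercepts: K1/α12 = 220/0.5 = 440 > K2 = 300; K2/α21 = 300/0.71 = 423 > K1 = 220.
Since both inequalities hold, each species can invade when rare, so the interior equilibrium is stable.

stable coexistence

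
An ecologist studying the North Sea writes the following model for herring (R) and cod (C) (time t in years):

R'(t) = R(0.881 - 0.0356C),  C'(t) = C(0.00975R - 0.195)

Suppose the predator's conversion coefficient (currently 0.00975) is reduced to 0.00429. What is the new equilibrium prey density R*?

R* ≈ 45.5

At the interior fixed point, setting dC/dt = 0 with C > 0 fixes R* = (predator death rate)/(RC coefficient) — independent of the other coefficients.
With the change, R* = 0.195/0.00429 = 45.5; it rises from 20.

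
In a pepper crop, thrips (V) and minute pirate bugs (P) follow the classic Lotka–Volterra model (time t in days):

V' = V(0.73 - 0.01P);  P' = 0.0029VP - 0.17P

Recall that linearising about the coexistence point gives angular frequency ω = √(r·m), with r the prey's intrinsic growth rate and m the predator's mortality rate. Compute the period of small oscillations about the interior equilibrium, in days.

T ≈ 17.8 days

Here r = 0.73 and m = 0.17, so r·m = 0.124.
ω = √0.124 = 0.352 per day, hence T = 2π/ω ≈ 17.8 days.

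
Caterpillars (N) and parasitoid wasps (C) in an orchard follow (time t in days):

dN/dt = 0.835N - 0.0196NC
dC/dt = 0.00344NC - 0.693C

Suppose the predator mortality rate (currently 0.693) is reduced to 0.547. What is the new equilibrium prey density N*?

At the interior fixed point, setting dC/dt = 0 with C > 0 fixes N* = (predator death rate)/(NC coefficient) — independent of the other coefficients.
With the change, N* = 0.547/0.00344 = 159; it falls from 201.

N* ≈ 159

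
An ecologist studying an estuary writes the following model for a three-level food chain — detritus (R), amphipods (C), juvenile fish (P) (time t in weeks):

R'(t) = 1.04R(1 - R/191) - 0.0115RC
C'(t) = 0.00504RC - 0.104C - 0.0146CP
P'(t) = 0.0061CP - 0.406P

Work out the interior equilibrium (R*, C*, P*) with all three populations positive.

R* ≈ 50.4, C* ≈ 66.6, P* ≈ 10.3

From dP/dt = 0: 0.0061C* = 0.406, so C* = 66.6.
From dR/dt = 0: 1.04(1 - R*/191) = 0.0115·66.6, giving R* = 191·(1 - 0.736) = 50.4.
From dC/dt = 0: 0.00504·50.4 - 0.104 = 0.0146P*, so P* = 0.15/0.0146 = 10.3.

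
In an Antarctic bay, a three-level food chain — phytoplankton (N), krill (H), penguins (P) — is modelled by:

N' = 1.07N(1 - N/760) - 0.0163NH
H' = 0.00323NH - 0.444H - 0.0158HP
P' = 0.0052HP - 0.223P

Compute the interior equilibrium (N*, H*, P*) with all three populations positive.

N* ≈ 264, H* ≈ 42.9, P* ≈ 25.8

From dP/dt = 0: 0.0052H* = 0.223, so H* = 42.9.
From dN/dt = 0: 1.07(1 - N*/760) = 0.0163·42.9, giving N* = 760·(1 - 0.653) = 264.
From dH/dt = 0: 0.00323·264 - 0.444 = 0.0158P*, so P* = 0.407/0.0158 = 25.8.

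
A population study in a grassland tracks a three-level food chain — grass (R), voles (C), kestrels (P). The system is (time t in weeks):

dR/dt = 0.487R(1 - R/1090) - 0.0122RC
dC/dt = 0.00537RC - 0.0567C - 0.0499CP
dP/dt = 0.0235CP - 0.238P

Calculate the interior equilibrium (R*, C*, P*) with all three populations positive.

From dP/dt = 0: 0.0235C* = 0.238, so C* = 10.1.
From dR/dt = 0: 0.487(1 - R*/1090) = 0.0122·10.1, giving R* = 1090·(1 - 0.254) = 813.
From dC/dt = 0: 0.00537·813 - 0.0567 = 0.0499P*, so P* = 4.31/0.0499 = 86.4.

R* ≈ 813, C* ≈ 10.1, P* ≈ 86.4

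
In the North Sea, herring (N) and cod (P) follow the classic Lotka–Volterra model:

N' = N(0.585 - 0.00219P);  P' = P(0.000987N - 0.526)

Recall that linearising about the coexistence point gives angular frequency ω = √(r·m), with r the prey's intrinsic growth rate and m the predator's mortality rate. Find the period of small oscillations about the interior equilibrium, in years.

T ≈ 11.3 years

Here r = 0.585 and m = 0.526, so r·m = 0.308.
ω = √0.308 = 0.555 per year, hence T = 2π/ω ≈ 11.3 years.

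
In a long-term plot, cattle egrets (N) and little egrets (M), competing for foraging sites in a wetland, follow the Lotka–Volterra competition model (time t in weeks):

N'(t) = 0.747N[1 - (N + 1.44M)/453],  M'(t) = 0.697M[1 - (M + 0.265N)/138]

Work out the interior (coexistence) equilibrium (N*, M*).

N* ≈ 411, M* ≈ 29

Setting both brackets to zero gives the nullclines N + 1.44M = 453 and 0.265N + M = 138.
Substituting M = 138 - 0.265N into the first: N(1 - 1.44·0.265) = 453 - 1.44·138.
So N* = 254/0.618 = 411, and then M* = 138 - 0.265·411 = 29.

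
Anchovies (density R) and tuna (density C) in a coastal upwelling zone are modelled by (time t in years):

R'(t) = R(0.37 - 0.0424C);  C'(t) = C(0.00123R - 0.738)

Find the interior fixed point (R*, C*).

R* ≈ 600, C* ≈ 8.73

Set dC/dt = 0 with C > 0: 0.00123R - 0.738 = 0, so R* = 0.738/0.00123 = 600.
Set dR/dt = 0 with R > 0: 0.37 - 0.0424C = 0, so C* = 0.37/0.0424 = 8.73.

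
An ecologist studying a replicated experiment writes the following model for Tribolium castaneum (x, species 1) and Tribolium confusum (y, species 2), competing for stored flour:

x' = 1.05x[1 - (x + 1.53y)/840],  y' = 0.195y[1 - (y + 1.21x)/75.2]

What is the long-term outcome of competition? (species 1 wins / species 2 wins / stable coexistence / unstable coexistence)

species 1 excludes species 2

Compare the nullcline intercepts: K1/α12 = 840/1.53 = 549 > K2 = 75.2; K2/α21 = 75.2/1.21 = 62.1 < K1 = 840.
Since the inequalities point opposite ways, species 1 can invade but species 2 cannot.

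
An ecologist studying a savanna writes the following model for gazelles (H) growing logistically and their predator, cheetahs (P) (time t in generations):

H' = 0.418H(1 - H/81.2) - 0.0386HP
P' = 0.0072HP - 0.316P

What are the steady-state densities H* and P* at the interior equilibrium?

H* ≈ 43.9, P* ≈ 4.98

From dP/dt = 0 with P > 0: 0.0072H* = 0.316, so H* = 43.9.
Substitute into dH/dt = 0: 0.418(1 - 43.9/81.2) = 0.0386P*.
The bracket is 0.459, giving P* = 0.192/0.0386 = 4.98.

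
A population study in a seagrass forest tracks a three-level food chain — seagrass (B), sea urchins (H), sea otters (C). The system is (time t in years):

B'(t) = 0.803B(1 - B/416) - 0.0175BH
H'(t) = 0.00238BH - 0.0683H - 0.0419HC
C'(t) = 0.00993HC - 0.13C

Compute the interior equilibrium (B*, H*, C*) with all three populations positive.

B* ≈ 297, H* ≈ 13.1, C* ≈ 15.3

From dC/dt = 0: 0.00993H* = 0.13, so H* = 13.1.
From dB/dt = 0: 0.803(1 - B*/416) = 0.0175·13.1, giving B* = 416·(1 - 0.285) = 297.
From dH/dt = 0: 0.00238·297 - 0.0683 = 0.0419C*, so C* = 0.639/0.0419 = 15.3.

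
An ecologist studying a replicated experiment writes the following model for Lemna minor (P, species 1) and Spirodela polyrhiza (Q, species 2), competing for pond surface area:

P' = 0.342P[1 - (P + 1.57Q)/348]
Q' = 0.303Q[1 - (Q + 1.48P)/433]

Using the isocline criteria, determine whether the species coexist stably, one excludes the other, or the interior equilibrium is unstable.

unstable coexistence (outcome depends on initial conditions)

Compare the nullcline intercepts: K1/α12 = 348/1.57 = 222 < K2 = 433; K2/α21 = 433/1.48 = 293 < K1 = 348.
Since both are reversed, neither can invade when rare; the interior point is a saddle.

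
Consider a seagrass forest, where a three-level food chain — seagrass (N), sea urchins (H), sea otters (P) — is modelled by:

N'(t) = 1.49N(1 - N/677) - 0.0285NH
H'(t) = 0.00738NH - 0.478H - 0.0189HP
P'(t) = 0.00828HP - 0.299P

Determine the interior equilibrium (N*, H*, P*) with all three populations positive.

N* ≈ 209, H* ≈ 36.1, P* ≈ 56.5

From dP/dt = 0: 0.00828H* = 0.299, so H* = 36.1.
From dN/dt = 0: 1.49(1 - N*/677) = 0.0285·36.1, giving N* = 677·(1 - 0.691) = 209.
From dH/dt = 0: 0.00738·209 - 0.478 = 0.0189P*, so P* = 1.07/0.0189 = 56.5.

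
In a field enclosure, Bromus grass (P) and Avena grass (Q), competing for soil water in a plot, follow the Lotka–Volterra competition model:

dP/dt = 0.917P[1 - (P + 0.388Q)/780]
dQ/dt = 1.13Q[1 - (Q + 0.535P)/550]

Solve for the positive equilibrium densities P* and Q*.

P* ≈ 715, Q* ≈ 167

Setting both brackets to zero gives the nullclines P + 0.388Q = 780 and 0.535P + Q = 550.
Substituting Q = 550 - 0.535P into the first: P(1 - 0.388·0.535) = 780 - 0.388·550.
So P* = 567/0.792 = 715, and then Q* = 550 - 0.535·715 = 167.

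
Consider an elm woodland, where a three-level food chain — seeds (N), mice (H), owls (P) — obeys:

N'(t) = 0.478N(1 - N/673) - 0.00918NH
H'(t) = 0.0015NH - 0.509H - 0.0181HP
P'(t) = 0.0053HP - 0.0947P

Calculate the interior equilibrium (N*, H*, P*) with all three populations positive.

From dP/dt = 0: 0.0053H* = 0.0947, so H* = 17.9.
From dN/dt = 0: 0.478(1 - N*/673) = 0.00918·17.9, giving N* = 673·(1 - 0.343) = 442.
From dH/dt = 0: 0.0015·442 - 0.509 = 0.0181P*, so P* = 0.154/0.0181 = 8.51.

N* ≈ 442, H* ≈ 17.9, P* ≈ 8.51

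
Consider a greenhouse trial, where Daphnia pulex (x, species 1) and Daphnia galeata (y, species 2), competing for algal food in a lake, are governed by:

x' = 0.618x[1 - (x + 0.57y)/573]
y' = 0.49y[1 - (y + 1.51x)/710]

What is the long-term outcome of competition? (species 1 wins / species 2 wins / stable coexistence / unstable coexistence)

Compare the nullcline intercepts: K1/α12 = 573/0.57 = 1010 > K2 = 710; K2/α21 = 710/1.51 = 470 < K1 = 573.
Since the inequalities point opposite ways, species 1 can invade but species 2 cannot.

species 1 excludes species 2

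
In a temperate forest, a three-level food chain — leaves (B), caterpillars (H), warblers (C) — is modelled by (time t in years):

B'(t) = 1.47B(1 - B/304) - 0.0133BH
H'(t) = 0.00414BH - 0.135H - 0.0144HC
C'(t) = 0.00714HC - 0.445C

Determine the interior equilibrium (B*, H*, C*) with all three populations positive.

B* ≈ 133, H* ≈ 62.3, C* ≈ 28.7

From dC/dt = 0: 0.00714H* = 0.445, so H* = 62.3.
From dB/dt = 0: 1.47(1 - B*/304) = 0.0133·62.3, giving B* = 304·(1 - 0.564) = 133.
From dH/dt = 0: 0.00414·133 - 0.135 = 0.0144C*, so C* = 0.414/0.0144 = 28.7.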